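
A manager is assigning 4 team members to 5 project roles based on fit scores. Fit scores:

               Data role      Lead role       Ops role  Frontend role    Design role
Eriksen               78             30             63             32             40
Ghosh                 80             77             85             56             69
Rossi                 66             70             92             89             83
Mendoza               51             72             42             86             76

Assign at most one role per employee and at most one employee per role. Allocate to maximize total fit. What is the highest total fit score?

Max total: 333 pts

Treat this as an assignment problem: match each employee to one role.
Optimal: Eriksen→Data role (78 pts), Ghosh→Lead role (77 pts), Rossi→Ops role (92 pts), Mendoza→Frontend role (86 pts) — total 78+77+92+86 = 333 pts.
Column-greedy (each role in turn goes to its best remaining employee) gives 276 pts, worse by 57.
Next-best assignment: Eriksen→Data role, Ghosh→Ops role, Rossi→Design role, Mendoza→Frontend role = 332 pts.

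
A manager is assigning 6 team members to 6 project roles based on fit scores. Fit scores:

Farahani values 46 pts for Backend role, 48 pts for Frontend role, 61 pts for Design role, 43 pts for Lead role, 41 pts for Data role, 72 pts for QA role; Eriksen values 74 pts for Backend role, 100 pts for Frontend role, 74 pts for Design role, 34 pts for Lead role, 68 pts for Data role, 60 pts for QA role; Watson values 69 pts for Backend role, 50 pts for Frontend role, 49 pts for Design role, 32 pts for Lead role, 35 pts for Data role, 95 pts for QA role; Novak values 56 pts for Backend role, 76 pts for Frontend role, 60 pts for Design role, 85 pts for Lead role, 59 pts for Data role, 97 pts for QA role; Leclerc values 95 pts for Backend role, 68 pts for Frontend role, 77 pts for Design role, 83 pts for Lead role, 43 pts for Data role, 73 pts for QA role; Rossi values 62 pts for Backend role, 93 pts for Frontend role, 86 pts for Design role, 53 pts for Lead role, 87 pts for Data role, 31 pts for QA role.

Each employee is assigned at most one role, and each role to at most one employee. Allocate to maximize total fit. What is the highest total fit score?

Max total: 523 pts

Optimal: Farahani→Design role (61 pts), Eriksen→Frontend role (100 pts), Watson→QA role (95 pts), Novak→Lead role (85 pts), Leclerc→Backend role (95 pts), Rossi→Data role (87 pts) — total 61+100+95+85+95+87 = 523 pts.
Max-entry greedy (repeatedly take the single best remaining cell) gives 472 pts, worse by 51.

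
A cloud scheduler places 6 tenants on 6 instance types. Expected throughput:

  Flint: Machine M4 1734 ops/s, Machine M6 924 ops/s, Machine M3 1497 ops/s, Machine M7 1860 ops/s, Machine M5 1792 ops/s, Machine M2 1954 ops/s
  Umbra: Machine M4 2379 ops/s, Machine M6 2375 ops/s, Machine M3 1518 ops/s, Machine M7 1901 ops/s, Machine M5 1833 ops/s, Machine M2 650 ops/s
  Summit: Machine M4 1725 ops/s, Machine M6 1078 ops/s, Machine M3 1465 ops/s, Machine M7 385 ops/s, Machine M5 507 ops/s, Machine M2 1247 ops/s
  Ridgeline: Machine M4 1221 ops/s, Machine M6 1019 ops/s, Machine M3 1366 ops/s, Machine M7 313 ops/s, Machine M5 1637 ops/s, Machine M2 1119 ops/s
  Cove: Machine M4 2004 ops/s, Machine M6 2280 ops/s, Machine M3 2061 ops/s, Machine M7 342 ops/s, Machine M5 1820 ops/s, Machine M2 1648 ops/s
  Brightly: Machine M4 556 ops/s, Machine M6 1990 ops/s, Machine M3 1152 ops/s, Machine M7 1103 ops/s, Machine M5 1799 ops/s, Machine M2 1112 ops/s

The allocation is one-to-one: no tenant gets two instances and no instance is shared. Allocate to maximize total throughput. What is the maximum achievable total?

Optimal: Flint→Machine M2 (1954 ops/s), Umbra→Machine M7 (1901 ops/s), Summit→Machine M4 (1725 ops/s), Ridgeline→Machine M5 (1637 ops/s), Cove→Machine M3 (2061 ops/s), Brightly→Machine M6 (1990 ops/s) — total 1954+1901+1725+1637+2061+1990 = 11268 ops/s.
Row-greedy (each tenant in turn takes its best remaining instance) gives 10818 ops/s, worse by 450.
Next-best assignment: Flint→Machine M7, Umbra→Machine M4, Summit→Machine M2, Ridgeline→Machine M5, Cove→Machine M3, Brightly→Machine M6 = 11174 ops/s.

Max total: 11268 ops/s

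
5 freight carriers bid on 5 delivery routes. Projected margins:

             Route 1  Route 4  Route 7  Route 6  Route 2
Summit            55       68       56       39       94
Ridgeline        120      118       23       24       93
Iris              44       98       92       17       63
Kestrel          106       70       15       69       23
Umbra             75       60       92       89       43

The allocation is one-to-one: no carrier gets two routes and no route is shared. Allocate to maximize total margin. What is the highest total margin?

Max total: $499k

This is a one-to-one assignment (maximum-weight bipartite matching).
Optimal: Summit→Route 2 ($94k), Ridgeline→Route 4 ($118k), Iris→Route 7 ($92k), Kestrel→Route 1 ($106k), Umbra→Route 6 ($89k) — total 94+118+92+106+89 = $499k.
Max-entry greedy (repeatedly take the single best remaining cell) gives $473k, worse by 26.
Next-best assignment: Summit→Route 2, Ridgeline→Route 1, Iris→Route 4, Kestrel→Route 6, Umbra→Route 7 = $473k.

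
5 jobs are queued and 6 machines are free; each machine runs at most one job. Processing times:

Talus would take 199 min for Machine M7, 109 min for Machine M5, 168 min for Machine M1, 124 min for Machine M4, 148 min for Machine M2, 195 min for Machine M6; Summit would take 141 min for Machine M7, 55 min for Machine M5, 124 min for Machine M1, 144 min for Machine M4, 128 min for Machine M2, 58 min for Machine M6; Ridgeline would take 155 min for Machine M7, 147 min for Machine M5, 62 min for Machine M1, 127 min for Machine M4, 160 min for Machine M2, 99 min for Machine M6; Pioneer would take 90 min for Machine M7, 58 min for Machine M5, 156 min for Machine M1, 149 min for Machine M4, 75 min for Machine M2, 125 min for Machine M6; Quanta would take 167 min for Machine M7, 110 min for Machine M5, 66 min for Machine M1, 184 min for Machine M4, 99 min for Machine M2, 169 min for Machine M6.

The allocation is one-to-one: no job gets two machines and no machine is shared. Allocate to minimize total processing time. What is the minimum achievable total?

Minimum total: 401 min

Optimal: Talus→Machine M4 (124 min), Summit→Machine M6 (58 min), Ridgeline→Machine M1 (62 min), Pioneer→Machine M5 (58 min), Quanta→Machine M2 (99 min) — total 124+58+62+58+99 = 401 min.
Next-best assignment: Talus→Machine M5, Summit→Machine M6, Ridgeline→Machine M1, Pioneer→Machine M7, Quanta→Machine M2 = 418 min.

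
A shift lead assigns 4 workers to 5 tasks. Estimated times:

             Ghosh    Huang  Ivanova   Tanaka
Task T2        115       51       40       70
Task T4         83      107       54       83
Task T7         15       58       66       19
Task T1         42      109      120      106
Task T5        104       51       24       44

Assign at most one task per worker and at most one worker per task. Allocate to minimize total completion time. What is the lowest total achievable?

Optimal: Ghosh→Task T1 (42 min), Huang→Task T2 (51 min), Ivanova→Task T5 (24 min), Tanaka→Task T7 (19 min) — total 42+51+24+19 = 136 min.
Column-greedy (each task in turn goes to its cheapest remaining worker) gives 251 min, worse by 115.
Swapping Tanaka↔Huang (Tanaka→Task T2 70 min, Huang→Task T7 58 min) adds 58.

Min total: 136 min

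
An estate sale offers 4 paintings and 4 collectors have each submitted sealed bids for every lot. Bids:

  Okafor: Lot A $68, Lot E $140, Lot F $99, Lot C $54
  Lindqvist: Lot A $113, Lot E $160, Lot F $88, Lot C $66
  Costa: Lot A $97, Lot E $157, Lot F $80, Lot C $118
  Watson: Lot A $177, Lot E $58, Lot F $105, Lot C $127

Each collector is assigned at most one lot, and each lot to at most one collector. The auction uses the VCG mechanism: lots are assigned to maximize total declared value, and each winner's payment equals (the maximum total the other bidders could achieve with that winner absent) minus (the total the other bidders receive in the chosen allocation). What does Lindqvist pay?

Efficient allocation: Okafor→Lot F ($99), Lindqvist→Lot E ($160), Costa→Lot C ($118), Watson→Lot A ($177); total welfare W = $554.
Lindqvist receives Lot E at value $160, so the others get W − 160 = $394.
Without Lindqvist: best allocation of the remaining 3 bidders over all 4 lots is Okafor→Lot E ($140), Costa→Lot C ($118), Watson→Lot A ($177), total $435.
VCG payment = (others' best without Lindqvist) − (others' welfare with Lindqvist) = 435 − 394 = $41.

Lindqvist pays $41.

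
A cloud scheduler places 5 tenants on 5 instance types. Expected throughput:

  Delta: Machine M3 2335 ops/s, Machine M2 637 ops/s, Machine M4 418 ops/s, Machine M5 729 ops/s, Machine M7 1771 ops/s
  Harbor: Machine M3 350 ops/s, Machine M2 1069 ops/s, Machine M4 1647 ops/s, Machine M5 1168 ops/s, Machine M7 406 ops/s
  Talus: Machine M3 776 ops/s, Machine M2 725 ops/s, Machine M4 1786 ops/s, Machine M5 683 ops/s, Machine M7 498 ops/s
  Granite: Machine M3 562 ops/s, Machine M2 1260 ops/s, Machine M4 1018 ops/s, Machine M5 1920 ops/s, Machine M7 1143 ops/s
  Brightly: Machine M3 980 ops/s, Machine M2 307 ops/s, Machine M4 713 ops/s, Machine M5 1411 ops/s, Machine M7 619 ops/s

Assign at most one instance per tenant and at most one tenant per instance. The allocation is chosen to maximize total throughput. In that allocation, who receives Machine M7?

Granite receives Machine M7.

This is the linear assignment problem.
Optimal: Delta→Machine M3 (2335 ops/s), Harbor→Machine M2 (1069 ops/s), Talus→Machine M4 (1786 ops/s), Granite→Machine M7 (1143 ops/s), Brightly→Machine M5 (1411 ops/s) — total 2335+1069+1786+1143+1411 = 7744 ops/s.
Row-greedy (each tenant in turn takes its best remaining instance) gives 7246 ops/s, worse by 498.
Granite's own top instance is Machine M5 (1920 ops/s), but forcing Granite→Machine M5 and reassigning the rest optimally gives only 7729 ops/s — worse by 15.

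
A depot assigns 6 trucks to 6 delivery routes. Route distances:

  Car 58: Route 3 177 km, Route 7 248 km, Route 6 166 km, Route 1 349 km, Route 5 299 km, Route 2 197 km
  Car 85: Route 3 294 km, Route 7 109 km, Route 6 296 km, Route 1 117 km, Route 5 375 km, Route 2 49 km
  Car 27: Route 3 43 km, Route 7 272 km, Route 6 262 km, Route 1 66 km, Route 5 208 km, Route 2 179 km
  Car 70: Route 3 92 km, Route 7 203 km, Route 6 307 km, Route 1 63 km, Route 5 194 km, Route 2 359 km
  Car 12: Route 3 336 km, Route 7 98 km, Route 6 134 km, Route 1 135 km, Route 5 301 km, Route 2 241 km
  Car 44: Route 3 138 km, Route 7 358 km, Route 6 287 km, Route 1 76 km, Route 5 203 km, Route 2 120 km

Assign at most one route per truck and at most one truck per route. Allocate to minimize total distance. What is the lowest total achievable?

Minimum total: 622 km

Optimal: Car 58→Route 6 (166 km), Car 85→Route 2 (49 km), Car 27→Route 3 (43 km), Car 70→Route 1 (63 km), Car 12→Route 7 (98 km), Car 44→Route 5 (203 km) — total 166+49+43+63+98+203 = 622 km.
Every other assignment is strictly worse.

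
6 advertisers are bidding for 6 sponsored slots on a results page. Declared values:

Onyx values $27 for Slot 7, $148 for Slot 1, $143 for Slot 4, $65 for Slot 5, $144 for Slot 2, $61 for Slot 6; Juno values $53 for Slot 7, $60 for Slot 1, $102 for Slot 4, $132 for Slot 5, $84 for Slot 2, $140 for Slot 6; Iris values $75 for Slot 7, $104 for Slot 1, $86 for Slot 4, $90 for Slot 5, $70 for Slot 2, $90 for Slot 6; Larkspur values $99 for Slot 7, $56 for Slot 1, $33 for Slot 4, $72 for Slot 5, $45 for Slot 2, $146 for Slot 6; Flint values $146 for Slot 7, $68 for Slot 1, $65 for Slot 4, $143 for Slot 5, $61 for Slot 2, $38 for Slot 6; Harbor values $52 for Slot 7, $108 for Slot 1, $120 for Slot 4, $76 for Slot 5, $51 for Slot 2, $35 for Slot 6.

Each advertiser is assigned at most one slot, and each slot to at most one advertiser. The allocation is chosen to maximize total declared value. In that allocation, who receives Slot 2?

This is a one-to-one assignment (maximum-weight bipartite matching).
Optimal: Onyx→Slot 2 ($144), Juno→Slot 5 ($132), Iris→Slot 1 ($104), Larkspur→Slot 6 ($146), Flint→Slot 7 ($146), Harbor→Slot 4 ($120) — total 144+132+104+146+146+120 = $792.
Max-entry greedy (repeatedly take the single best remaining cell) gives $762, worse by 30.
Onyx's own top slot is Slot 1 ($148), but forcing Onyx→Slot 1 and reassigning the rest optimally gives only $762 — worse by 30.

Onyx receives Slot 2.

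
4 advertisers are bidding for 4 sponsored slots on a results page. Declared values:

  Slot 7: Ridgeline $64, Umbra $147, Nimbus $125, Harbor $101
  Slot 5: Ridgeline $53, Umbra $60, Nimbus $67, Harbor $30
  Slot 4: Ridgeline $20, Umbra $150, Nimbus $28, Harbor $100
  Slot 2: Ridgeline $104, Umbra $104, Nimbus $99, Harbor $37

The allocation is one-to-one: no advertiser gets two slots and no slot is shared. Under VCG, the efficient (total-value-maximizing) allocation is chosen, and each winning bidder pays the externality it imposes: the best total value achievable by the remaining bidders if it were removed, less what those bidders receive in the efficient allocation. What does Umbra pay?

Umbra pays $57.

Efficient allocation: Ridgeline→Slot 2 ($104), Umbra→Slot 4 ($150), Nimbus→Slot 5 ($67), Harbor→Slot 7 ($101); total welfare W = $422.
Umbra receives Slot 4 at value $150, so the others get W − 150 = $272.
Without Umbra: best allocation of the remaining 3 bidders over all 4 slots is Ridgeline→Slot 2 ($104), Nimbus→Slot 7 ($125), Harbor→Slot 4 ($100), total $329.
VCG payment = (others' best without Umbra) − (others' welfare with Umbra) = 329 − 272 = $57.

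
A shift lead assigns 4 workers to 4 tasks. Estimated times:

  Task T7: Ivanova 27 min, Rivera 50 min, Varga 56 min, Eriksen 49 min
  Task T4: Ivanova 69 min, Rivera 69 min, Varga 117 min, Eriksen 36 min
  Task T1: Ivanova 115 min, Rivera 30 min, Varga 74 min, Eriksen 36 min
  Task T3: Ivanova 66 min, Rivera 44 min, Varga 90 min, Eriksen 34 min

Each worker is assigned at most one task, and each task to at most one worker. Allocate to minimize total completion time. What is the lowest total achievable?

Optimal: Ivanova→Task T7 (27 min), Rivera→Task T3 (44 min), Varga→Task T1 (74 min), Eriksen→Task T4 (36 min) — total 27+44+74+36 = 181 min.
Row-greedy (each worker in turn takes its cheapest remaining task) gives 183 min, worse by 2.
Checked against all permutations: 181 min is optimal.

Minimum total: 181 min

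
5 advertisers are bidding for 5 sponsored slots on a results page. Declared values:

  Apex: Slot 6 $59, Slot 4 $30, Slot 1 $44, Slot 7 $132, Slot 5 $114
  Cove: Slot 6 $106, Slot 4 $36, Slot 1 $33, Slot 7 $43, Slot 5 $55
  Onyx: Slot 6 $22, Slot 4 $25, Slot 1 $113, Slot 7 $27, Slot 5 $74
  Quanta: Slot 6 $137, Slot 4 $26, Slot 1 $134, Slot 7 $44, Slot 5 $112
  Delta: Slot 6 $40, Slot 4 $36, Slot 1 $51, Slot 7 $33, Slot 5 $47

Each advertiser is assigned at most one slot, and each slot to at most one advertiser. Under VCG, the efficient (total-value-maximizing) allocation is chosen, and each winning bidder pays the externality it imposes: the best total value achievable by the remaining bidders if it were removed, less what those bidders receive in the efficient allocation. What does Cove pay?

Cove pays $36.

Efficient allocation: Apex→Slot 7 ($132), Cove→Slot 6 ($106), Onyx→Slot 1 ($113), Quanta→Slot 5 ($112), Delta→Slot 4 ($36); total welfare W = $499.
Cove receives Slot 6 at value $106, so the others get W − 106 = $393.
Without Cove: best allocation of the remaining 4 bidders over all 5 slots is Apex→Slot 7 ($132), Onyx→Slot 1 ($113), Quanta→Slot 6 ($137), Delta→Slot 5 ($47), total $429.
VCG payment = (others' best without Cove) − (others' welfare with Cove) = 429 − 393 = $36.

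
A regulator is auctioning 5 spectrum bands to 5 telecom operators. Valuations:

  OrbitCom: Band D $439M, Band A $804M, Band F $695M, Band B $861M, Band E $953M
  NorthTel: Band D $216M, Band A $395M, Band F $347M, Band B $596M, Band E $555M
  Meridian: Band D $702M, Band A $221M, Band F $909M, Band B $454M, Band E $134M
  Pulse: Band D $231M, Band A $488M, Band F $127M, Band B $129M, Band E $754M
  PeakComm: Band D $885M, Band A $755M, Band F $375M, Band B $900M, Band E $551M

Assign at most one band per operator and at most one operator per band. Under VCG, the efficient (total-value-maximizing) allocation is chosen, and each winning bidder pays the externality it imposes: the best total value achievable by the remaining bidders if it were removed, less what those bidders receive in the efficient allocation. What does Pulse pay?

Pulse pays $149M.

Efficient allocation: OrbitCom→Band A ($804M), NorthTel→Band B ($596M), Meridian→Band F ($909M), Pulse→Band E ($754M), PeakComm→Band D ($885M); total welfare W = $3948M.
Pulse receives Band E at value $754M, so the others get W − 754 = $3194M.
Without Pulse: best allocation of the remaining 4 bidders over all 5 bands is OrbitCom→Band E ($953M), NorthTel→Band B ($596M), Meridian→Band F ($909M), PeakComm→Band D ($885M), total $3343M.
VCG payment = (others' best without Pulse) − (others' welfare with Pulse) = 3343 − 3194 = $149M.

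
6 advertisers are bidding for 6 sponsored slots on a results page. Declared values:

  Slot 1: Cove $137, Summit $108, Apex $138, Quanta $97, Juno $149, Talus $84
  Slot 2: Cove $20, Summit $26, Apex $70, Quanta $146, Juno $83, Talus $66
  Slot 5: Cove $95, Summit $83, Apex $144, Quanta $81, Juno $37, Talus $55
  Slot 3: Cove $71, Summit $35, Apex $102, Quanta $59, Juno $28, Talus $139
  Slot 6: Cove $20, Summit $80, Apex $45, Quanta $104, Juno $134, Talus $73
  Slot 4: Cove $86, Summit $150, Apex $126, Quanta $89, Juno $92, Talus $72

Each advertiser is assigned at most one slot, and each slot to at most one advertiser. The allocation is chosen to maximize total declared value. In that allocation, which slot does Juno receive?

This is the linear assignment problem.
Optimal: Cove→Slot 1 ($137), Summit→Slot 4 ($150), Apex→Slot 5 ($144), Quanta→Slot 2 ($146), Juno→Slot 6 ($134), Talus→Slot 3 ($139) — total 137+150+144+146+134+139 = $850.
Max-entry greedy (repeatedly take the single best remaining cell) gives $748, worse by 102.
Juno's own top slot is Slot 1 ($149), but forcing Juno→Slot 1 and reassigning the rest optimally gives only $748 — worse by 102.

Juno receives Slot 6.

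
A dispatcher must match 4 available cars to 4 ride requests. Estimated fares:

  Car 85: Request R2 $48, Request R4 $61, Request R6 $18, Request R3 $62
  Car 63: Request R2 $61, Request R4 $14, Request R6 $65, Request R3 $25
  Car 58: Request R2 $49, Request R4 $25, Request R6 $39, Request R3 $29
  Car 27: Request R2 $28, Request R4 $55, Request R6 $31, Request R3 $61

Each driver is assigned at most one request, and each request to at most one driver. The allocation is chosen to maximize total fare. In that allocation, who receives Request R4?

Car 85 receives Request R4.

This is a one-to-one assignment (maximum-weight bipartite matching).
Optimal: Car 85→Request R4 ($61), Car 63→Request R6 ($65), Car 58→Request R2 ($49), Car 27→Request R3 ($61) — total 61+65+49+61 = $236.
Column-greedy (each request in turn goes to its best remaining driver) gives $222, worse by 14.
Car 85's own top request is Request R3 ($62), but forcing Car 85→Request R3 and reassigning the rest optimally gives only $231 — worse by 5.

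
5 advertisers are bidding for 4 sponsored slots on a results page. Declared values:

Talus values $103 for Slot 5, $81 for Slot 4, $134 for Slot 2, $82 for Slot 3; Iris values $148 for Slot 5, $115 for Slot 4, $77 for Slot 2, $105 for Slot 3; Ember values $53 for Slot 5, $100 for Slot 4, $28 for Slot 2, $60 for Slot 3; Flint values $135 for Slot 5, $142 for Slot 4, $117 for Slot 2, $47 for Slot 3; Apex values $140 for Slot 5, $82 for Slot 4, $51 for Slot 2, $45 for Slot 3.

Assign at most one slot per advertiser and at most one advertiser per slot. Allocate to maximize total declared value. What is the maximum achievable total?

Max total: $521

Optimal: Apex→Slot 5 ($140), Flint→Slot 4 ($142), Talus→Slot 2 ($134), Iris→Slot 3 ($105) — total 140+142+134+105 = $521.
Max-entry greedy (repeatedly take the single best remaining cell) gives $484, worse by 37.
No other one-to-one assignment exceeds $521.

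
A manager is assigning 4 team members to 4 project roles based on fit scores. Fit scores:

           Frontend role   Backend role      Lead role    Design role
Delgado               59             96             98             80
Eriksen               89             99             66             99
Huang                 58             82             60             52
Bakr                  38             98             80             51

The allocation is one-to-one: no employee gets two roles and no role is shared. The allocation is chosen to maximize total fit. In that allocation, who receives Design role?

Eriksen receives Design role.

Optimal: Delgado→Lead role (98 pts), Eriksen→Design role (99 pts), Huang→Frontend role (58 pts), Bakr→Backend role (98 pts) — total 98+99+58+98 = 353 pts.
Max-entry greedy (repeatedly take the single best remaining cell) gives 306 pts, worse by 47.
Next-best assignment: Delgado→Lead role, Eriksen→Frontend role, Huang→Design role, Bakr→Backend role = 337 pts.
Swapping Bakr↔Delgado (Bakr→Lead role 80 pts, Delgado→Backend role 96 pts) loses 20.
Eriksen's own top role is Backend role (99 pts), but forcing Eriksen→Backend role and reassigning the rest optimally gives only 317 pts — worse by 36.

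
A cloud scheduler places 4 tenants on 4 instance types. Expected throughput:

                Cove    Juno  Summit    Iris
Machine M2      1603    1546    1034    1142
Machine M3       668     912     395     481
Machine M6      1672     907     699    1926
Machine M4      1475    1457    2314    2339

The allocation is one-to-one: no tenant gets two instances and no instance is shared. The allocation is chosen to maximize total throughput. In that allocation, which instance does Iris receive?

Iris receives Machine M6.

Optimal: Cove→Machine M2 (1603 ops/s), Juno→Machine M3 (912 ops/s), Summit→Machine M4 (2314 ops/s), Iris→Machine M6 (1926 ops/s) — total 1603+912+2314+1926 = 6755 ops/s.
Row-greedy (each tenant in turn takes its best remaining instance) gives 6013 ops/s, worse by 742.
Next-best assignment: Cove→Machine M3, Juno→Machine M2, Summit→Machine M4, Iris→Machine M6 = 6454 ops/s.
Swapping Juno↔Summit (Juno→Machine M4 1457 ops/s, Summit→Machine M3 395 ops/s) loses 1374.
Every other assignment is strictly worse.
Iris's own top instance is Machine M4 (2339 ops/s), but forcing Iris→Machine M4 and reassigning the rest optimally gives only 5957 ops/s — worse by 798.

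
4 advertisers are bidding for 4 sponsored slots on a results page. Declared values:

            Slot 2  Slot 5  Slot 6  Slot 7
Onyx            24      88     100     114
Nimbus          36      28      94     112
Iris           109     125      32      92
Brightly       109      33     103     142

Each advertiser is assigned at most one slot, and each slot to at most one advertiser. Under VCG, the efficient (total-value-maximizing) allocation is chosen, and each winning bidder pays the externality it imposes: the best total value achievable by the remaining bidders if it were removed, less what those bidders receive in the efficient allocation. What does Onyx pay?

Efficient allocation: Onyx→Slot 6 ($100), Nimbus→Slot 7 ($112), Iris→Slot 5 ($125), Brightly→Slot 2 ($109); total welfare W = $446.
Onyx receives Slot 6 at value $100, so the others get W − 100 = $346.
Without Onyx: best allocation of the remaining 3 bidders over all 4 slots is Nimbus→Slot 6 ($94), Iris→Slot 5 ($125), Brightly→Slot 7 ($142), total $361.
VCG payment = (others' best without Onyx) − (others' welfare with Onyx) = 361 − 346 = $15.

Onyx pays $15.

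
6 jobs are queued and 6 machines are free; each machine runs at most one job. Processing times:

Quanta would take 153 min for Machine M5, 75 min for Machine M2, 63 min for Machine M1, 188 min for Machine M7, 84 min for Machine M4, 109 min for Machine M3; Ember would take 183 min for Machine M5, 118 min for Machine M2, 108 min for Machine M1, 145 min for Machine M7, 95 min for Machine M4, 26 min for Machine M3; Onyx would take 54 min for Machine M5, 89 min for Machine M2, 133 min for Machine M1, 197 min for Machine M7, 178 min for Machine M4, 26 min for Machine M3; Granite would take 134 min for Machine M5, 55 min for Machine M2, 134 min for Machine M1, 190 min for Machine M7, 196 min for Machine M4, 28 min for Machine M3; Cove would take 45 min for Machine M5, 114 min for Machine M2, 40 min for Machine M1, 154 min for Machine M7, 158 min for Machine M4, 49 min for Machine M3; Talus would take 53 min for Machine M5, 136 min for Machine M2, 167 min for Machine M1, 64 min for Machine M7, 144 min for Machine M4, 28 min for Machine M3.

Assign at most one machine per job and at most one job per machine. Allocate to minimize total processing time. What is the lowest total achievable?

Minimum total: 323 min

Optimal: Quanta→Machine M4 (84 min), Ember→Machine M3 (26 min), Onyx→Machine M5 (54 min), Granite→Machine M2 (55 min), Cove→Machine M1 (40 min), Talus→Machine M7 (64 min) — total 84+26+54+55+40+64 = 323 min.
Min-entry greedy (repeatedly take the single cheapest remaining cell) gives 455 min, worse by 132.
Next-best assignment: Quanta→Machine M1, Ember→Machine M4, Onyx→Machine M3, Granite→Machine M2, Cove→Machine M5, Talus→Machine M7 = 348 min.
No other one-to-one assignment undercuts 323 min.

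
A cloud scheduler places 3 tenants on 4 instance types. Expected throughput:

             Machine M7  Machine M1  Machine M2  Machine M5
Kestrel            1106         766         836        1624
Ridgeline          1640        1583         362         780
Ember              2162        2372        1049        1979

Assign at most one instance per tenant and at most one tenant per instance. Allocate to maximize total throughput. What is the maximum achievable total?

Optimal: Kestrel→Machine M5 (1624 ops/s), Ridgeline→Machine M7 (1640 ops/s), Ember→Machine M1 (2372 ops/s) — total 1624+1640+2372 = 5636 ops/s.
Column-greedy (each instance in turn goes to its best remaining tenant) gives 4581 ops/s, worse by 1055.
Swapping Ridgeline↔Ember (Ridgeline→Machine M1 1583 ops/s, Ember→Machine M7 2162 ops/s) loses 267.
Checked against all permutations: 5636 ops/s is optimal.

Maximum total: 5636 ops/s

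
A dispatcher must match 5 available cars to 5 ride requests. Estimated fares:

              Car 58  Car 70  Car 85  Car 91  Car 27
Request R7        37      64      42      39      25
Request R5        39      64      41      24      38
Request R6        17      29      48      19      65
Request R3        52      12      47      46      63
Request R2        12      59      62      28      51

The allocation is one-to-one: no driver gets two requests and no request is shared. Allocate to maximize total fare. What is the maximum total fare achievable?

This is the linear assignment problem.
Optimal: Car 58→Request R3 ($52), Car 70→Request R5 ($64), Car 85→Request R2 ($62), Car 91→Request R7 ($39), Car 27→Request R6 ($65) — total 52+64+62+39+65 = $282.
Row-greedy (each driver in turn takes its best remaining request) gives $267, worse by 15.
No other one-to-one assignment exceeds $282.

Max total: $282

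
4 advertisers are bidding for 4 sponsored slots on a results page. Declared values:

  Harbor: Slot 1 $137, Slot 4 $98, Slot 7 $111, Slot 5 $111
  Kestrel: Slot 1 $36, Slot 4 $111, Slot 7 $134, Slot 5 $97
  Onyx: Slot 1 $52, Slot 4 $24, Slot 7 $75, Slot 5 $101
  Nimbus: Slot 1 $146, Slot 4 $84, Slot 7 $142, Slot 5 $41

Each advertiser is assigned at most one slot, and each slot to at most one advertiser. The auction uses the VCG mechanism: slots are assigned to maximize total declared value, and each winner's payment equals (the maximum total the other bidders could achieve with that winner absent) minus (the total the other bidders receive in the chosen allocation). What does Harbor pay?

Harbor pays $27.

Efficient allocation: Harbor→Slot 1 ($137), Kestrel→Slot 4 ($111), Onyx→Slot 5 ($101), Nimbus→Slot 7 ($142); total welfare W = $491.
Harbor receives Slot 1 at value $137, so the others get W − 137 = $354.
Without Harbor: best allocation of the remaining 3 bidders over all 4 slots is Kestrel→Slot 7 ($134), Onyx→Slot 5 ($101), Nimbus→Slot 1 ($146), total $381.
VCG payment = (others' best without Harbor) − (others' welfare with Harbor) = 381 − 354 = $27.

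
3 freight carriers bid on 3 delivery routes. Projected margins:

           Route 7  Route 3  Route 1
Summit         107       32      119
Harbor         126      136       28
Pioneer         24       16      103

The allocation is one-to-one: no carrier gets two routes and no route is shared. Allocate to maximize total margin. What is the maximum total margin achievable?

Optimal: Summit→Route 7 ($107k), Harbor→Route 3 ($136k), Pioneer→Route 1 ($103k) — total 107+136+103 = $346k.
Row-greedy (each carrier in turn takes its best remaining route) gives $279k, worse by 67.

Maximum total: $346k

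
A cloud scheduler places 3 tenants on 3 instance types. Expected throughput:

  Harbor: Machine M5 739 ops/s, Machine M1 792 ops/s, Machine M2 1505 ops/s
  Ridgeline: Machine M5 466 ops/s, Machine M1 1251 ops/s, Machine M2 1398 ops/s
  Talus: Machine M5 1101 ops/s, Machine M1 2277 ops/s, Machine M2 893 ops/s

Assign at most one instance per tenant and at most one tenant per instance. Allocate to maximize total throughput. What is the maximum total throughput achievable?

Optimal: Harbor→Machine M5 (739 ops/s), Ridgeline→Machine M2 (1398 ops/s), Talus→Machine M1 (2277 ops/s) — total 739+1398+2277 = 4414 ops/s.
Max-entry greedy (repeatedly take the single best remaining cell) gives 4248 ops/s, worse by 166.

Max total: 4414 ops/s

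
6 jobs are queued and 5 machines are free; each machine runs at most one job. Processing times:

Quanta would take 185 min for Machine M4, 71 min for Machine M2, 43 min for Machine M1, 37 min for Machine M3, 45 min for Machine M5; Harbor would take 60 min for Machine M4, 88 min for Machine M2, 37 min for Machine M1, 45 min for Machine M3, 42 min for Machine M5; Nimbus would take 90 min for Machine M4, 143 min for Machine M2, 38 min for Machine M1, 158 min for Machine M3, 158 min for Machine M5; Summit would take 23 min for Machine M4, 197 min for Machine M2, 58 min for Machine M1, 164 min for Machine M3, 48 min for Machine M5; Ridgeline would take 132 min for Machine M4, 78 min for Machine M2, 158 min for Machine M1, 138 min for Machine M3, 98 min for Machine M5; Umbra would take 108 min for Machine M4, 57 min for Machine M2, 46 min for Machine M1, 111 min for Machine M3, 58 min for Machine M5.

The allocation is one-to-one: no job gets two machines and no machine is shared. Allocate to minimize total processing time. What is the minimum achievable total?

Minimum total: 197 min

This is the linear assignment problem.
Optimal: Summit→Machine M4 (23 min), Umbra→Machine M2 (57 min), Nimbus→Machine M1 (38 min), Quanta→Machine M3 (37 min), Harbor→Machine M5 (42 min) — total 23+57+38+37+42 = 197 min.
Min-entry greedy (repeatedly take the single cheapest remaining cell) gives 252 min, worse by 55.
No other one-to-one assignment undercuts 197 min.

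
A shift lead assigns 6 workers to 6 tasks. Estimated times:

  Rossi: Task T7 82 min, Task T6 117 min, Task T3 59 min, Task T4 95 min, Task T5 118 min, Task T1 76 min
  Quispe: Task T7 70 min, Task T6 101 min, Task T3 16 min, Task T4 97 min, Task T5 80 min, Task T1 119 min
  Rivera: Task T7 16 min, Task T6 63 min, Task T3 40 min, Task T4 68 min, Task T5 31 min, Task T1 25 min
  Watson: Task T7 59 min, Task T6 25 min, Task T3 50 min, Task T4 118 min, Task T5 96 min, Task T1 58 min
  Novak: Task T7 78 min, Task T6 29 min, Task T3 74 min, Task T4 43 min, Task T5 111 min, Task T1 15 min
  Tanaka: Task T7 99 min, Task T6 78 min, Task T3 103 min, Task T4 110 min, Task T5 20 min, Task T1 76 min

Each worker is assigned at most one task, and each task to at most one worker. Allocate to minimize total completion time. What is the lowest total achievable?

Minimum total: 187 min

This is a one-to-one assignment (minimum-cost bipartite matching).
Optimal: Rossi→Task T4 (95 min), Quispe→Task T3 (16 min), Rivera→Task T7 (16 min), Watson→Task T6 (25 min), Novak→Task T1 (15 min), Tanaka→Task T5 (20 min) — total 95+16+16+25+15+20 = 187 min.
Column-greedy (each task in turn goes to its cheapest remaining worker) gives 196 min, worse by 9.
Next-best assignment: Rossi→Task T1, Quispe→Task T3, Rivera→Task T7, Watson→Task T6, Novak→Task T4, Tanaka→Task T5 = 196 min.
Checked against all permutations: 187 min is optimal.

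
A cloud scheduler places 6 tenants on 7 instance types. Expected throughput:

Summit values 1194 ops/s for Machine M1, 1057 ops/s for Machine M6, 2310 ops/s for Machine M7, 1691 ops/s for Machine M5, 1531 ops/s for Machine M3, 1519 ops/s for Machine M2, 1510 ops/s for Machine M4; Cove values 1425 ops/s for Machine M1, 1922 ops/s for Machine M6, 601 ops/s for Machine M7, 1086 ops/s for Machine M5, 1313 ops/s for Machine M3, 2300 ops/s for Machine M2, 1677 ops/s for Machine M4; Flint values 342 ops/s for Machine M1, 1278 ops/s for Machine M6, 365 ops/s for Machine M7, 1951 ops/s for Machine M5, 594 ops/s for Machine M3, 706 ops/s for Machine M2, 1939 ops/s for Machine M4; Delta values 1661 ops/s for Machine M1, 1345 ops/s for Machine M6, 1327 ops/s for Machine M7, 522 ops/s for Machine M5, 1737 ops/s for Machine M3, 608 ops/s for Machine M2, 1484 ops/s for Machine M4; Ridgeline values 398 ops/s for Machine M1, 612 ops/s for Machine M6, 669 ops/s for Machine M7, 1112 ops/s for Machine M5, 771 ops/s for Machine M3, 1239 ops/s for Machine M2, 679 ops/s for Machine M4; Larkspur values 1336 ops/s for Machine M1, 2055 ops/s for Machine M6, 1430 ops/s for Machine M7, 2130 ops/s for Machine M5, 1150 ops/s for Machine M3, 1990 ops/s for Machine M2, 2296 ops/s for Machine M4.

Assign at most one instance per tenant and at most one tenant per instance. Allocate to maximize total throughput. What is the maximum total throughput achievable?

Max total: 11455 ops/s

This is the linear assignment problem.
Optimal: Summit→Machine M7 (2310 ops/s), Cove→Machine M6 (1922 ops/s), Flint→Machine M5 (1951 ops/s), Delta→Machine M3 (1737 ops/s), Ridgeline→Machine M2 (1239 ops/s), Larkspur→Machine M4 (2296 ops/s) — total 2310+1922+1951+1737+1239+2296 = 11455 ops/s.
Column-greedy (each instance in turn goes to its best remaining tenant) gives 10529 ops/s, worse by 926.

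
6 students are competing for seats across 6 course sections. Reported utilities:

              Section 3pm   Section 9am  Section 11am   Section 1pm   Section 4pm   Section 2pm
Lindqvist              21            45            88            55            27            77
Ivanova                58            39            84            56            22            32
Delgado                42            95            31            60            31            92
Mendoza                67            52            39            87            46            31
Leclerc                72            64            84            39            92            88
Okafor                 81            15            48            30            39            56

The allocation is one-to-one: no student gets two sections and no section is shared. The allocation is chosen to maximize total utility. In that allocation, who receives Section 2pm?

Lindqvist receives Section 2pm.

Treat this as an assignment problem: match each student to one section.
Optimal: Lindqvist→Section 2pm (77 points), Ivanova→Section 11am (84 points), Delgado→Section 9am (95 points), Mendoza→Section 1pm (87 points), Leclerc→Section 4pm (92 points), Okafor→Section 3pm (81 points) — total 77+84+95+87+92+81 = 516 points.
Row-greedy (each student in turn takes its best remaining section) gives 476 points, worse by 40.
Next-best assignment: Lindqvist→Section 9am, Ivanova→Section 11am, Delgado→Section 2pm, Mendoza→Section 1pm, Leclerc→Section 4pm, Okafor→Section 3pm = 481 points.
Lindqvist's own top section is Section 11am (88 points), but forcing Lindqvist→Section 11am and reassigning the rest optimally gives only 479 points — worse by 37.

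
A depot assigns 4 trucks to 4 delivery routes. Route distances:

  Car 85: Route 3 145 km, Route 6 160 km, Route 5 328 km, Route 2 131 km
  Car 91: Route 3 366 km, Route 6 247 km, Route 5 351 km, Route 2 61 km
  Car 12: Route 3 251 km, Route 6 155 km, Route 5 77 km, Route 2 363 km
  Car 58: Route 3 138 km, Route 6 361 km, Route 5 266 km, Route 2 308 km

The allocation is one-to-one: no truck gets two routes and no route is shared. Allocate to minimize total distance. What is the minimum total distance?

Minimum total: 436 km

This is a one-to-one assignment (minimum-cost bipartite matching).
Optimal: Car 85→Route 6 (160 km), Car 91→Route 2 (61 km), Car 12→Route 5 (77 km), Car 58→Route 3 (138 km) — total 160+61+77+138 = 436 km.
Column-greedy (each route in turn goes to its cheapest remaining truck) gives 682 km, worse by 246.
Next-best assignment: Car 85→Route 2, Car 91→Route 6, Car 12→Route 5, Car 58→Route 3 = 593 km.
Swapping Car 12↔Car 91 (Car 12→Route 2 363 km, Car 91→Route 5 351 km) adds 576.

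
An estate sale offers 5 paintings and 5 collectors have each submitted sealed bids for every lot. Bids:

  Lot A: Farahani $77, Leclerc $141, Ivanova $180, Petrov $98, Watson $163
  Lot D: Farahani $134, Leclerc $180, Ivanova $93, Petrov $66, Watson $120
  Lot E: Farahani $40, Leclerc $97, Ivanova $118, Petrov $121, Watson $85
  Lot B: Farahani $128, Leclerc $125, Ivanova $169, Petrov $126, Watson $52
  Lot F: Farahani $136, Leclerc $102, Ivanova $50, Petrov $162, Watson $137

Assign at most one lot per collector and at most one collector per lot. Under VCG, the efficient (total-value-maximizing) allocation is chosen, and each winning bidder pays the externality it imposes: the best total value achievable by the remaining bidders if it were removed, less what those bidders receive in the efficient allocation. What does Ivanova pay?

Efficient allocation: Farahani→Lot F ($136), Leclerc→Lot D ($180), Ivanova→Lot B ($169), Petrov→Lot E ($121), Watson→Lot A ($163); total welfare W = $769.
Ivanova receives Lot B at value $169, so the others get W − 169 = $600.
Without Ivanova: best allocation of the remaining 4 bidders over all 5 lots is Farahani→Lot B ($128), Leclerc→Lot D ($180), Petrov→Lot F ($162), Watson→Lot A ($163), total $633.
VCG payment = (others' best without Ivanova) − (others' welfare with Ivanova) = 633 − 600 = $33.

Ivanova pays $33.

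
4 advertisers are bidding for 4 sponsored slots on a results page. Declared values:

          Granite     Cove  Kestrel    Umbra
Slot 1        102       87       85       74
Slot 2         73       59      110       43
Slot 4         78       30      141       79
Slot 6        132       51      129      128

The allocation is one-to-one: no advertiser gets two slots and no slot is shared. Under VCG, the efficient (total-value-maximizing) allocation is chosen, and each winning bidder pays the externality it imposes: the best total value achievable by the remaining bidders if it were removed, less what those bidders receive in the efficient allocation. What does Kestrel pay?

Efficient allocation: Granite→Slot 1 ($102), Cove→Slot 2 ($59), Kestrel→Slot 4 ($141), Umbra→Slot 6 ($128); total welfare W = $430.
Kestrel receives Slot 4 at value $141, so the others get W − 141 = $289.
Without Kestrel: best allocation of the remaining 3 bidders over all 4 slots is Granite→Slot 6 ($132), Cove→Slot 1 ($87), Umbra→Slot 4 ($79), total $298.
VCG payment = (others' best without Kestrel) − (others' welfare with Kestrel) = 298 − 289 = $9.

Kestrel pays $9.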